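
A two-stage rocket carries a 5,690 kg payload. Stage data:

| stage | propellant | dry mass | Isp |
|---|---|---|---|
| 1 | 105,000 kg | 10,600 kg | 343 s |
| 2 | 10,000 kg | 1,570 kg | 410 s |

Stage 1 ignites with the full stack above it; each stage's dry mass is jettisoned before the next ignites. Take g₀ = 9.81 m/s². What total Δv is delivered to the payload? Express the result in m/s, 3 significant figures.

Ignition mass of stage 1 = 105,000+10,600 + 10,000+1,570 + 5,690 = 132,860 kg.
Stage 1: m₀ = 132,860 kg, m_f = 132,860 − 105,000 = 27,860 kg; Δv = 343×9.81×ln(4.769) = 3364.8×1.5621 ≈ 5256 m/s.
Stage 2: m₀ = 17,260 kg, m_f = 17,260 − 10,000 = 7,260 kg; Δv = 410×9.81×ln(2.377) = 4022.1×0.8660 ≈ 3483 m/s.
Total Δv = 5256 + 3483 = 8739 m/s.

Δv ≈ 8740 m/s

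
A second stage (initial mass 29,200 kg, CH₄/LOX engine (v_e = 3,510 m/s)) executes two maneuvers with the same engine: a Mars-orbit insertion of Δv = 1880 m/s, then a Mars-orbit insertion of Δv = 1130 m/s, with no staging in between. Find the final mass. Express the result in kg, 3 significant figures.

After the first burn: m = 29200 × exp(−1880/3510.0) = 29200 × 0.58531 = 17,091.1 kg.
After the second burn: m = 17,091.1 × exp(−1130/3510.0) = 17,091.1 × 0.72474 = 12,386.6 kg.

final mass ≈ 12400 kg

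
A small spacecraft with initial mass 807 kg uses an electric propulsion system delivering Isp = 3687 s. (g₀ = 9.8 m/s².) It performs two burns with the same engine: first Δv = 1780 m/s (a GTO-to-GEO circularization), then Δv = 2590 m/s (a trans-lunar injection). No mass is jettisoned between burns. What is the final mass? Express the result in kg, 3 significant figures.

final mass ≈ 715 kg

v_e = Isp · g₀ = 3687 × 9.8 = 36132.6 m/s.
After the first burn: m = 807 × exp(−1780/36132.6) = 807 × 0.95193 = 768.208 kg.
After the second burn: m = 768.208 × exp(−2590/36132.6) = 768.208 × 0.93083 = 715.071 kg.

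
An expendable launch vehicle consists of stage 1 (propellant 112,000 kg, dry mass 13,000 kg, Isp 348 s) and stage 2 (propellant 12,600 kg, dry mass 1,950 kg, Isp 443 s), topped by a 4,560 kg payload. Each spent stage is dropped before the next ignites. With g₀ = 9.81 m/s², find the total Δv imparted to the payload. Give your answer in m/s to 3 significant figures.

Δv ≈ 9810 m/s

Ignition mass of stage 1 = 112,000+13,000 + 12,600+1,950 + 4,560 = 144,110 kg.
Stage 1: m₀ = 144,110 kg, m_f = 144,110 − 112,000 = 32,110 kg; Δv = 348×9.81×ln(4.488) = 3413.9×1.5014 ≈ 5126 m/s.
Stage 2: m₀ = 19,110 kg, m_f = 19,110 − 12,600 = 6,510 kg; Δv = 443×9.81×ln(2.935) = 4345.8×1.0769 ≈ 4680 m/s.
Total Δv = 5126 + 4680 = 9806 m/s.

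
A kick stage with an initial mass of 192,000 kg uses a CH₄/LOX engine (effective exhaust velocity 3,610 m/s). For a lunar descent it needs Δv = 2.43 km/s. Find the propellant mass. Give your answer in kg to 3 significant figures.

propellant mass ≈ 94100 kg

Rocket equation: m₀/m_f = exp(Δv / v_e) = exp(2430 / 3610.0) = exp(0.6731) = 1.9604.
m_f = 192,000 / 1.9604 = 97,939.2 kg, so propellant = m₀ − m_f = 192,000 − 97,939.2 = 94,060.8 kg.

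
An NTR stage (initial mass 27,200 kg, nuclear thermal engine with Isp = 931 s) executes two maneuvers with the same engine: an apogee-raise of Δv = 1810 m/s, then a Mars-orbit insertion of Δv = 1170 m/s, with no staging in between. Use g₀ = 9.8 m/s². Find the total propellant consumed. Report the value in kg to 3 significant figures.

v_e = Isp · g₀ = 931 × 9.8 = 9123.8 m/s.
After the first burn: m = 27200 × exp(−1810/9123.8) = 27200 × 0.82006 = 22,305.6 kg.
After the second burn: m = 22,305.6 × exp(−1170/9123.8) = 22,305.6 × 0.87965 = 19,621.1 kg.
Total propellant = m₀ − m_final = 27200 − 19,621.1 = 7,578.9 kg.

total propellant consumed ≈ 7580 kg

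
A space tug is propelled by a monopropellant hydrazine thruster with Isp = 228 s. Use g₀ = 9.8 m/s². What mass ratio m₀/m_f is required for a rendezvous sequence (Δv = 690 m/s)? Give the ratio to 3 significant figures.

mass ratio ≈ 1.36

v_e = Isp · g₀ = 228 × 9.8 = 2234.4 m/s.
Using Δv = v_e ln(m₀/m_f): m₀/m_f = exp(Δv / v_e) = exp(690 / 2234.4) = exp(0.3088) = 1.3618.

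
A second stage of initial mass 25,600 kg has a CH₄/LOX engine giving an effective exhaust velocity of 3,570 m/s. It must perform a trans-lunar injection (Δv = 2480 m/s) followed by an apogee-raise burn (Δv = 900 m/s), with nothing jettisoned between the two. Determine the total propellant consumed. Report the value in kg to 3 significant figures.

After the first burn: m = 25600 × exp(−2480/3570.0) = 25600 × 0.49924 = 12,780.5 kg.
After the second burn: m = 12,780.5 × exp(−900/3570.0) = 12,780.5 × 0.77717 = 9,932.62 kg.
Total propellant = m₀ − m_final = 25600 − 9,932.62 = 15,667.38 kg.

total propellant consumed ≈ 15700 kg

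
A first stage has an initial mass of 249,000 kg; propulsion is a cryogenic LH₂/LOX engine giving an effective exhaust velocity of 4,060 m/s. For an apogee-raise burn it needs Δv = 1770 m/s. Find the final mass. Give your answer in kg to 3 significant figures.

Using Δv = v_e ln(m₀/m_f): m₀/m_f = exp(Δv / v_e) = exp(1770 / 4060.0) = exp(0.4360) = 1.5464.
m_f = m₀ / 1.5464 = 249,000 / 1.5464 = 161,019 kg.

final mass ≈ 161000 kg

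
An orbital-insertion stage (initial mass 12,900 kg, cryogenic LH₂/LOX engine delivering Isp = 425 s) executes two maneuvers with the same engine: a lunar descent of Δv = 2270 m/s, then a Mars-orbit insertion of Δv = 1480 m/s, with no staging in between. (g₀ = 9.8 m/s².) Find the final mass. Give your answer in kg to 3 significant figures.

final mass ≈ 5240 kg

v_e = Isp · g₀ = 425 × 9.8 = 4165.0 m/s.
After the first burn: m = 12900 × exp(−2270/4165.0) = 12900 × 0.57983 = 7,479.81 kg.
After the second burn: m = 7,479.81 × exp(−1480/4165.0) = 7,479.81 × 0.70093 = 5,242.82 kg.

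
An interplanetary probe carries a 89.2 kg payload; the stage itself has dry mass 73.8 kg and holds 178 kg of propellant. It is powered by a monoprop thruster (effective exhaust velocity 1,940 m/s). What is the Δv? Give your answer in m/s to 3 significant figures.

Δv ≈ 1430 m/s

m₀ = payload + dry + propellant = 89.2 + 73.8 + 178 = 341 kg.
m_f = payload + dry = 89.2 + 73.8 = 163 kg.
Δv = v_e · ln(m₀/m_f) = 1940.0 × ln(2.092) = 1940.0 × 0.7381 ≈ 1432.0 m/s.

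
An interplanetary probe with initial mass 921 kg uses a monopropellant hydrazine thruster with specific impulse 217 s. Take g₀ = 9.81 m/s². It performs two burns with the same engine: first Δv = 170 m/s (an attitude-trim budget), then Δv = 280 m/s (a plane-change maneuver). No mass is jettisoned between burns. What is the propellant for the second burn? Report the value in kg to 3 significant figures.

v_e = Isp · g₀ = 217 × 9.81 = 2128.8 m/s.
After the first burn: m = 921 × exp(−170/2128.8) = 921 × 0.92325 = 850.313 kg.
After the second burn: m = 850.313 × exp(−280/2128.8) = 850.313 × 0.87675 = 745.512 kg.
Second-burn propellant = 850.313 − 745.512 = 104.801 kg.

propellant for the second burn ≈ 105 kg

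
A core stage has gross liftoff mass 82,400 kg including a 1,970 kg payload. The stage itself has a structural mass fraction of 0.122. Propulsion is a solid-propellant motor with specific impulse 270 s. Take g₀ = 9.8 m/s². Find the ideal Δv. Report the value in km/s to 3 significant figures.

Δv ≈ 5.15 km/s

Stage wet mass = m₀ − payload = 82,400 − 1,970 = 80,430 kg.
Stage dry mass = ε × stage wet mass = 0.122 × 80,430 = 9,812.46 kg.
Burnout mass m_f = stage dry + payload = 9,812.46 + 1,970 = 11,782.46 kg.
v_e = Isp · g₀ = 270 × 9.8 = 2646.0 m/s.
Δv = v_e · ln(82,400/11,782.46) = 2646.0 × ln(6.993) = 2646.0 × 1.9450 ≈ 5146 m/s.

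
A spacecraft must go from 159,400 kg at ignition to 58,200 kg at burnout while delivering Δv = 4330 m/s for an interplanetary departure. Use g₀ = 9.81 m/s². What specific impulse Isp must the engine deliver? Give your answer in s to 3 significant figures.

Isp ≈ 438 s

ln(m₀/m_f) = ln(159400/58200) = ln(2.739) = 1.0075.
From the ideal rocket equation, v_e = Δv / ln(m₀/m_f) = 4330 / 1.0075 = 4297.6 m/s.
Isp = v_e / g₀ = 4297.6 / 9.81 = 438.1 s.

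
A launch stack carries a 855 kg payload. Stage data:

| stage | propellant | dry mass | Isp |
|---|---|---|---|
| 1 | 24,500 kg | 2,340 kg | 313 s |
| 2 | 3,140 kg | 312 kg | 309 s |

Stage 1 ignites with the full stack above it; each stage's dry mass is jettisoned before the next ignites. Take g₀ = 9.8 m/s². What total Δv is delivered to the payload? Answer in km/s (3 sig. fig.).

Ignition mass of stage 1 = 24,500+2,340 + 3,140+312 + 855 = 31,147 kg.
Stage 1: m₀ = 31,147 kg, m_f = 31,147 − 24,500 = 6,647 kg; Δv = 313×9.8×ln(4.686) = 3067.4×1.5446 ≈ 4738 m/s.
Stage 2: m₀ = 4,307 kg, m_f = 4,307 − 3,140 = 1,167 kg; Δv = 309×9.8×ln(3.691) = 3028.2×1.3058 ≈ 3954 m/s.
Total Δv = 4738 + 3954 = 8692 m/s.

Δv ≈ 8.69 km/s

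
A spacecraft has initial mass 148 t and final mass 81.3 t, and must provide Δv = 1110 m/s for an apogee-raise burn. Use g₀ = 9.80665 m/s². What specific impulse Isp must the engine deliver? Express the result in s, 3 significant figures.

ln(m₀/m_f) = ln(148000/81300) = ln(1.82) = 0.5991.
v_e = Δv / ln(m₀/m_f) = 1110 / 0.5991 = 1852.9 m/s.
Isp = v_e / g₀ = 1852.9 / 9.80665 = 188.9 s.

Isp ≈ 189 s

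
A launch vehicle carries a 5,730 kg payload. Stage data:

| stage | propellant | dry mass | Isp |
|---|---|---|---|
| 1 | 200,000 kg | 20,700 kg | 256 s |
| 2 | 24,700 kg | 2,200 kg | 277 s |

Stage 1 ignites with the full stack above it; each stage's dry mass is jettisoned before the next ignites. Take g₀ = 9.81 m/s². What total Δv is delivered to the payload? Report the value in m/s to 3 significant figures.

Ignition mass of stage 1 = 200,000+20,700 + 24,700+2,200 + 5,730 = 253,330 kg.
Stage 1: m₀ = 253,330 kg, m_f = 253,330 − 200,000 = 53,330 kg; Δv = 256×9.81×ln(4.75) = 2511.4×1.5582 ≈ 3913 m/s.
Stage 2: m₀ = 32,630 kg, m_f = 32,630 − 24,700 = 7,930 kg; Δv = 277×9.81×ln(4.115) = 2717.4×1.4146 ≈ 3844 m/s.
Total Δv = 3913 + 3844 = 7757 m/s.

Δv ≈ 7760 m/s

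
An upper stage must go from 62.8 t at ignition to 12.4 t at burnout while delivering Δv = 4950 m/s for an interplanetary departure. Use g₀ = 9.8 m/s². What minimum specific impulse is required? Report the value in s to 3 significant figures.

ln(m₀/m_f) = ln(62800/12400) = ln(5.065) = 1.6223.
From the ideal rocket equation, v_e = Δv / ln(m₀/m_f) = 4950 / 1.6223 = 3051.3 m/s.
Isp = v_e / g₀ = 3051.3 / 9.8 = 311.4 s.

Isp ≈ 311 s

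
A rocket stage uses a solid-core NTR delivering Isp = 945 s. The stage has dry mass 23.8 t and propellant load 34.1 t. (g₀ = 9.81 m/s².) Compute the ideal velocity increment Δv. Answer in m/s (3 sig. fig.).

v_e = Isp · g₀ = 945 × 9.81 = 9270.5 m/s.
m₀ = m_dry + m_prop = 23.8 + 34.1 = 57.9 t.
Δv = v_e · ln(m₀/m_f) = 9270.5 × ln(2.433) = 9270.5 × 0.8890 ≈ 8241.7 m/s.

Δv ≈ 8240 m/s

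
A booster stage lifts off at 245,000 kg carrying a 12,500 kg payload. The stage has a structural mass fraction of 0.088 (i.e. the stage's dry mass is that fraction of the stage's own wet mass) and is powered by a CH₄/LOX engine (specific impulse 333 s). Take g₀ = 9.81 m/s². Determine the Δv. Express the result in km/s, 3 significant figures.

Stage wet mass = m₀ − payload = 245,000 − 12,500 = 232,500 kg.
Stage dry mass = ε × stage wet mass = 0.088 × 232,500 = 20,460 kg.
Burnout mass m_f = stage dry + payload = 20,460 + 12,500 = 32,960 kg.
v_e = Isp · g₀ = 333 × 9.81 = 3266.7 m/s.
Δv = v_e · ln(245,000/32,960) = 3266.7 × ln(7.433) = 3266.7 × 2.0060 ≈ 6553 m/s.

Δv ≈ 6.55 km/s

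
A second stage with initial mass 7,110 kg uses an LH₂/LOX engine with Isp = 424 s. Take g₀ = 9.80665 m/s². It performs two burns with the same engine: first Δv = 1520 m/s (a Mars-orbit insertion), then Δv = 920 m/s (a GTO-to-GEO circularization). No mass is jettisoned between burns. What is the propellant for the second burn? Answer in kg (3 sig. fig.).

propellant for the second burn ≈ 979 kg

v_e = Isp · g₀ = 424 × 9.80665 = 4158.0 m/s.
After the first burn: m = 7110 × exp(−1520/4158.0) = 7110 × 0.69381 = 4,932.99 kg.
After the second burn: m = 4,932.99 × exp(−920/4158.0) = 4,932.99 × 0.80151 = 3,953.84 kg.
Second-burn propellant = 4,932.99 − 3,953.84 = 979.15 kg.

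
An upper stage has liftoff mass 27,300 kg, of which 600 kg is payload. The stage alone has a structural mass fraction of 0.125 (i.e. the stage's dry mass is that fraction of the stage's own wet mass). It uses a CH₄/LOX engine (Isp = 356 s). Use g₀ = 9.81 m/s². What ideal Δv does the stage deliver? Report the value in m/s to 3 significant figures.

Δv ≈ 6760 m/s

Stage wet mass = m₀ − payload = 27,300 − 600 = 26,700 kg.
Stage dry mass = ε × stage wet mass = 0.125 × 26,700 = 3,337.5 kg.
Burnout mass m_f = stage dry + payload = 3,337.5 + 600 = 3,937.5 kg.
v_e = Isp · g₀ = 356 × 9.81 = 3492.4 m/s.
Δv = v_e · ln(27,300/3,937.5) = 3492.4 × ln(6.933) = 3492.4 × 1.9363 ≈ 6762 m/s.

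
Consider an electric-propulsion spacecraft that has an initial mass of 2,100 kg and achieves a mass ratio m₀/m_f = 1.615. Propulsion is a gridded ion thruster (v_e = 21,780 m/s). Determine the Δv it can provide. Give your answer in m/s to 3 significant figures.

From the ideal rocket equation, Δv = v_e · ln(1.615) = 21780.0 × 0.4793 ≈ 10439.9 m/s.

Δv ≈ 10400 m/s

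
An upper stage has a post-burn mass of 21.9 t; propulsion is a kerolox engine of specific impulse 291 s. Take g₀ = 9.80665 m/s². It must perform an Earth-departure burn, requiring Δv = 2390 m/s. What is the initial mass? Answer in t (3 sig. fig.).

v_e = Isp · g₀ = 291 × 9.80665 = 2853.7 m/s.
Using Δv = v_e ln(m₀/m_f): m₀/m_f = exp(Δv / v_e) = exp(2390 / 2853.7) = exp(0.8375) = 2.3106.
m₀ = m_f × 2.3106 = 21.9 × 2.3106 = 50.6021 t.

initial mass ≈ 50.6 t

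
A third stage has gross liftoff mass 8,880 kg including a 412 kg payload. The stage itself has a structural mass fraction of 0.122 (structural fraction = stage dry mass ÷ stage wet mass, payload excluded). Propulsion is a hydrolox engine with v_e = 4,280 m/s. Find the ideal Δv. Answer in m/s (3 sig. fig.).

Δv ≈ 7770 m/s

Stage wet mass = m₀ − payload = 8,880 − 412 = 8,468 kg.
Stage dry mass = ε × stage wet mass = 0.122 × 8,468 = 1,033.1 kg.
Burnout mass m_f = stage dry + payload = 1,033.1 + 412 = 1,445.1 kg.
Δv = v_e · ln(8,880/1,445.1) = 4280.0 × ln(6.145) = 4280.0 × 1.8156 ≈ 7771 m/s.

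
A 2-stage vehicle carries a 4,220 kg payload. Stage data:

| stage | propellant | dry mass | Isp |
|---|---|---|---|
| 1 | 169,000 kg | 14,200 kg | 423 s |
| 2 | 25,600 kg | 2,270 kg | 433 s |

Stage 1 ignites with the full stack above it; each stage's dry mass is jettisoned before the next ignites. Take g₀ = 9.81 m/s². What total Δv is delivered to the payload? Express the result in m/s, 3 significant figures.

Ignition mass of stage 1 = 169,000+14,200 + 25,600+2,270 + 4,220 = 215,290 kg.
Stage 1: m₀ = 215,290 kg, m_f = 215,290 − 169,000 = 46,290 kg; Δv = 423×9.81×ln(4.651) = 4149.6×1.5371 ≈ 6378 m/s.
Stage 2: m₀ = 32,090 kg, m_f = 32,090 − 25,600 = 6,490 kg; Δv = 433×9.81×ln(4.945) = 4247.7×1.5983 ≈ 6789 m/s.
Total Δv = 6378 + 6789 = 13167 m/s.

Δv ≈ 13200 m/s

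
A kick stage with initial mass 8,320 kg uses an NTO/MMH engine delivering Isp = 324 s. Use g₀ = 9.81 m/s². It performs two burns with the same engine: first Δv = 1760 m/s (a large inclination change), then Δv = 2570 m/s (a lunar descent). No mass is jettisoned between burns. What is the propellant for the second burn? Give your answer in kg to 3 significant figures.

v_e = Isp · g₀ = 324 × 9.81 = 3178.4 m/s.
After the first burn: m = 8320 × exp(−1760/3178.4) = 8320 × 0.57480 = 4,782.34 kg.
After the second burn: m = 4,782.34 × exp(−2570/3178.4) = 4,782.34 × 0.44549 = 2,130.48 kg.
Second-burn propellant = 4,782.34 − 2,130.48 = 2,651.86 kg.

propellant for the second burn ≈ 2650 kg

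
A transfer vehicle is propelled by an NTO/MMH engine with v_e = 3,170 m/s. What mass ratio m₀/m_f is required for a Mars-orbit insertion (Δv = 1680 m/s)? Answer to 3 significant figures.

mass ratio ≈ 1.70

m₀/m_f = exp(Δv / v_e) = exp(1680 / 3170.0) = exp(0.5300) = 1.6989.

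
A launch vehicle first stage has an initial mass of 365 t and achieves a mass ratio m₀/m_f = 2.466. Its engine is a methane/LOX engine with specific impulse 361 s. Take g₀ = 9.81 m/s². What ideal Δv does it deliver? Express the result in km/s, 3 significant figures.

v_e = Isp · g₀ = 361 × 9.81 = 3541.4 m/s.
Rocket equation: Δv = v_e · ln(2.466) = 3541.4 × 0.9026 ≈ 3196.5 m/s.

Δv ≈ 3.20 km/s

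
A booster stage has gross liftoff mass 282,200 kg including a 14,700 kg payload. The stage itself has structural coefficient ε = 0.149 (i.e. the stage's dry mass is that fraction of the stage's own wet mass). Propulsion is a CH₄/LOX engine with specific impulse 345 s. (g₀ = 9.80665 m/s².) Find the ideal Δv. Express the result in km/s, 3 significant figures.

Δv ≈ 5.56 km/s

Stage wet mass = m₀ − payload = 282,200 − 14,700 = 267,500 kg.
Stage dry mass = ε × stage wet mass = 0.149 × 267,500 = 39,857.5 kg.
Burnout mass m_f = stage dry + payload = 39,857.5 + 14,700 = 54,557.5 kg.
v_e = Isp · g₀ = 345 × 9.80665 = 3383.3 m/s.
Using Δv = v_e ln(m₀/m_f): Δv = v_e · ln(282,200/54,557.5) = 3383.3 × ln(5.173) = 3383.3 × 1.6434 ≈ 5560 m/s.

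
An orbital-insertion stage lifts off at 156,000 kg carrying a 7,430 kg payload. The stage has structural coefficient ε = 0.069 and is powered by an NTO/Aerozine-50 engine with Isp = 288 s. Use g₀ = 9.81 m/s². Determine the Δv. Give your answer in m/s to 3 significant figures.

Δv ≈ 6150 m/s

Stage wet mass = m₀ − payload = 156,000 − 7,430 = 148,570 kg.
Stage dry mass = ε × stage wet mass = 0.069 × 148,570 = 10,251.3 kg.
Burnout mass m_f = stage dry + payload = 10,251.3 + 7,430 = 17,681.3 kg.
v_e = Isp · g₀ = 288 × 9.81 = 2825.3 m/s.
Rocket equation: Δv = v_e · ln(156,000/17,681.3) = 2825.3 × ln(8.823) = 2825.3 × 2.1773 ≈ 6152 m/s.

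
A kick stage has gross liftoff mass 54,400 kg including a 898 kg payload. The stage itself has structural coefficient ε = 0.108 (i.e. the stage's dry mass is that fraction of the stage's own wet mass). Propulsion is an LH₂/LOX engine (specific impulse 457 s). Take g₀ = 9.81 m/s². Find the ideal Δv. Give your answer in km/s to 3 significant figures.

Stage wet mass = m₀ − payload = 54,400 − 898 = 53,502 kg.
Stage dry mass = ε × stage wet mass = 0.108 × 53,502 = 5,778.22 kg.
Burnout mass m_f = stage dry + payload = 5,778.22 + 898 = 6,676.22 kg.
v_e = Isp · g₀ = 457 × 9.81 = 4483.2 m/s.
Using Δv = v_e ln(m₀/m_f): Δv = v_e · ln(54,400/6,676.22) = 4483.2 × ln(8.148) = 4483.2 × 2.0978 ≈ 9405 m/s.

Δv ≈ 9.40 km/s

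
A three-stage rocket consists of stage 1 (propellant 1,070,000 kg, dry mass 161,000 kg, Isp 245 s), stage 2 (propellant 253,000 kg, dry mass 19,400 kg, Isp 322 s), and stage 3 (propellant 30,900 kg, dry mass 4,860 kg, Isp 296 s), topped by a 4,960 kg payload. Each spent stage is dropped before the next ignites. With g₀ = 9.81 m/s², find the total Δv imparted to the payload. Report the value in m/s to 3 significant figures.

Ignition mass of stage 1 = 1,070,000+161,000 + 253,000+19,400 + 30,900+4,860 + 4,960 = 1,544,120 kg.
Stage 1: m₀ = 1,544,120 kg, m_f = 1,544,120 − 1,070,000 = 474,120 kg; Δv = 245×9.81×ln(3.257) = 2403.5×1.1807 ≈ 2838 m/s.
Stage 2: m₀ = 313,120 kg, m_f = 313,120 − 253,000 = 60,120 kg; Δv = 322×9.81×ln(5.208) = 3158.8×1.6502 ≈ 5213 m/s.
Stage 3: m₀ = 40,720 kg, m_f = 40,720 − 30,900 = 9,820 kg; Δv = 296×9.81×ln(4.147) = 2903.8×1.4223 ≈ 4130 m/s.
Total Δv = 2838 + 5213 + 4130 = 12181 m/s.

Δv ≈ 12200 m/s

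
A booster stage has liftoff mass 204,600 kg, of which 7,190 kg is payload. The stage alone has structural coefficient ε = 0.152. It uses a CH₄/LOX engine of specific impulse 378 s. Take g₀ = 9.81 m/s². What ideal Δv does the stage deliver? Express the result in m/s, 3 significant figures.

Δv ≈ 6320 m/s

Stage wet mass = m₀ − payload = 204,600 − 7,190 = 197,410 kg.
Stage dry mass = ε × stage wet mass = 0.152 × 197,410 = 30,006.3 kg.
Burnout mass m_f = stage dry + payload = 30,006.3 + 7,190 = 37,196.3 kg.
v_e = Isp · g₀ = 378 × 9.81 = 3708.2 m/s.
From the ideal rocket equation, Δv = v_e · ln(204,600/37,196.3) = 3708.2 × ln(5.501) = 3708.2 × 1.7048 ≈ 6322 m/s.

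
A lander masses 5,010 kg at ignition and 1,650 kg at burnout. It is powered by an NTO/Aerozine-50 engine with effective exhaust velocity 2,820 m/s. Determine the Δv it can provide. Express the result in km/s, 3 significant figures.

Rocket equation: Δv = v_e · ln(m₀/m_f) = 2820.0 × ln(3.036) = 2820.0 × 1.1107 ≈ 3132.1 m/s.

Δv ≈ 3.13 km/s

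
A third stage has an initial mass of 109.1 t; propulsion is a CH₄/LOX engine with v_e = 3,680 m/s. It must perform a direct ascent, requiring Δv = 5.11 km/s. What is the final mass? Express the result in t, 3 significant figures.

final mass ≈ 27.2 t

m₀/m_f = exp(Δv / v_e) = exp(5110 / 3680.0) = exp(1.3886) = 4.0092.
m_f = m₀ / 4.0092 = 109.1 / 4.0092 = 27.2124 t.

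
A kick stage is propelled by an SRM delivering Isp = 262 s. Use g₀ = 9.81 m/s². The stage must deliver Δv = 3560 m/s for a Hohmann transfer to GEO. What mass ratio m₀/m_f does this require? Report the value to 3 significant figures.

v_e = Isp · g₀ = 262 × 9.81 = 2570.2 m/s.
m₀/m_f = exp(Δv / v_e) = exp(3560 / 2570.2) = exp(1.3851) = 3.9952.

mass ratio ≈ 4.00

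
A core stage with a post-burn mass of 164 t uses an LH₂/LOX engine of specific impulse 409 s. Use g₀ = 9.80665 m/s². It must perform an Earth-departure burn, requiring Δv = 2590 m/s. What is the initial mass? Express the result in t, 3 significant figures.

v_e = Isp · g₀ = 409 × 9.80665 = 4010.9 m/s.
Rocket equation: m₀/m_f = exp(Δv / v_e) = exp(2590 / 4010.9) = exp(0.6457) = 1.9074.
m₀ = m_f × 1.9074 = 164 × 1.9074 = 312.814 t.

initial mass ≈ 313 t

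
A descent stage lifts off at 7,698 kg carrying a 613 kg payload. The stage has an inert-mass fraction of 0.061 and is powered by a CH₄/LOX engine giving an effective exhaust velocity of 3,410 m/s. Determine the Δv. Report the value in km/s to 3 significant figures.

Stage wet mass = m₀ − payload = 7,698 − 613 = 7,085 kg.
Stage dry mass = ε × stage wet mass = 0.061 × 7,085 = 432.185 kg.
Burnout mass m_f = stage dry + payload = 432.185 + 613 = 1,045.185 kg.
Rocket equation: Δv = v_e · ln(7,698/1,045.185) = 3410.0 × ln(7.365) = 3410.0 × 1.9968 ≈ 6809 m/s.

Δv ≈ 6.81 km/s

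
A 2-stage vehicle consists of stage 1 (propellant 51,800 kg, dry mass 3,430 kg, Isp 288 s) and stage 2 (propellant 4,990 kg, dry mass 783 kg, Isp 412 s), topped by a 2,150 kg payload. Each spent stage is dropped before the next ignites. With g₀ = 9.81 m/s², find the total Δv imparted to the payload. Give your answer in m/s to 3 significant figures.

Ignition mass of stage 1 = 51,800+3,430 + 4,990+783 + 2,150 = 63,153 kg.
Stage 1: m₀ = 63,153 kg, m_f = 63,153 − 51,800 = 11,353 kg; Δv = 288×9.81×ln(5.563) = 2825.3×1.7161 ≈ 4848 m/s.
Stage 2: m₀ = 7,923 kg, m_f = 7,923 − 4,990 = 2,933 kg; Δv = 412×9.81×ln(2.701) = 4041.7×0.9937 ≈ 4016 m/s.
Total Δv = 4848 + 4016 = 8864 m/s.

Δv ≈ 8860 m/s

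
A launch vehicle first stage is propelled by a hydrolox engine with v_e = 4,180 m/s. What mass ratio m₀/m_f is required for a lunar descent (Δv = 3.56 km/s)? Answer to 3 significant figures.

m₀/m_f = exp(Δv / v_e) = exp(3560 / 4180.0) = exp(0.8517) = 2.3436.

mass ratio ≈ 2.34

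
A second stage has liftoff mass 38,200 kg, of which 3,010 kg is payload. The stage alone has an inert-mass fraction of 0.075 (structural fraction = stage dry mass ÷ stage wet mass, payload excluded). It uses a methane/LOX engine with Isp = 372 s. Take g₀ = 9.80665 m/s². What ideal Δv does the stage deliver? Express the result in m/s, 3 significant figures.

Stage wet mass = m₀ − payload = 38,200 − 3,010 = 35,190 kg.
Stage dry mass = ε × stage wet mass = 0.075 × 35,190 = 2,639.25 kg.
Burnout mass m_f = stage dry + payload = 2,639.25 + 3,010 = 5,649.25 kg.
v_e = Isp · g₀ = 372 × 9.80665 = 3648.1 m/s.
Δv = v_e · ln(38,200/5,649.25) = 3648.1 × ln(6.762) = 3648.1 × 1.9113 ≈ 6973 m/s.

Δv ≈ 6970 m/s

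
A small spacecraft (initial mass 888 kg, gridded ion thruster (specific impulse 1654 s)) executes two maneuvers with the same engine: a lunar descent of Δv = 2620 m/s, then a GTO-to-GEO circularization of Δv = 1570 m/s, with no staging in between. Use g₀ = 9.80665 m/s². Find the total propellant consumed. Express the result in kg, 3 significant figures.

v_e = Isp · g₀ = 1654 × 9.80665 = 16220.2 m/s.
After the first burn: m = 888 × exp(−2620/16220.2) = 888 × 0.85084 = 755.546 kg.
After the second burn: m = 755.546 × exp(−1570/16220.2) = 755.546 × 0.90774 = 685.839 kg.
Total propellant = m₀ − m_final = 888 − 685.839 = 202.161 kg.

total propellant consumed ≈ 202 kg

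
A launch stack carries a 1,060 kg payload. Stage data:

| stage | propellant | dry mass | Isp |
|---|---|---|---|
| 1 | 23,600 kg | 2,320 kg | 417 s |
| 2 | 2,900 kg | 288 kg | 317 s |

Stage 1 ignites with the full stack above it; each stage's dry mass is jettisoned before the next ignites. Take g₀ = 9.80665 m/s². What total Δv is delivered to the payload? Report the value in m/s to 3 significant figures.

Δv ≈ 9800 m/s

Ignition mass of stage 1 = 23,600+2,320 + 2,900+288 + 1,060 = 30,168 kg.
Stage 1: m₀ = 30,168 kg, m_f = 30,168 − 23,600 = 6,568 kg; Δv = 417×9.80665×ln(4.593) = 4089.4×1.5246 ≈ 6235 m/s.
Stage 2: m₀ = 4,248 kg, m_f = 4,248 − 2,900 = 1,348 kg; Δv = 317×9.80665×ln(3.151) = 3108.7×1.1478 ≈ 3568 m/s.
Total Δv = 6235 + 3568 = 9803 m/s.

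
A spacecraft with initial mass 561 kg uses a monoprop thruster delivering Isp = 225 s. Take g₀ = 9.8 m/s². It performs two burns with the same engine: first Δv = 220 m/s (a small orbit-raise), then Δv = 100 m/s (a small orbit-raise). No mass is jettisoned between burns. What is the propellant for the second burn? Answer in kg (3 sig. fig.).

propellant for the second burn ≈ 22.5 kg

v_e = Isp · g₀ = 225 × 9.8 = 2205.0 m/s.
After the first burn: m = 561 × exp(−220/2205.0) = 561 × 0.90504 = 507.727 kg.
After the second burn: m = 507.727 × exp(−100/2205.0) = 507.727 × 0.95566 = 485.214 kg.
Second-burn propellant = 507.727 − 485.214 = 22.513 kg.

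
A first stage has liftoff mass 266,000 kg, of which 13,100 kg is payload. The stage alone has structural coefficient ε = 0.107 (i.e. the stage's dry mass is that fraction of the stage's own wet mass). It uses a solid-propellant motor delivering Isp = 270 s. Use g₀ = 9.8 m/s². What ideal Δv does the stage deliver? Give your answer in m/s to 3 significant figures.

Stage wet mass = m₀ − payload = 266,000 − 13,100 = 252,900 kg.
Stage dry mass = ε × stage wet mass = 0.107 × 252,900 = 27,060.3 kg.
Burnout mass m_f = stage dry + payload = 27,060.3 + 13,100 = 40,160.3 kg.
v_e = Isp · g₀ = 270 × 9.8 = 2646.0 m/s.
By the Tsiolkovsky rocket equation, Δv = v_e · ln(266,000/40,160.3) = 2646.0 × ln(6.623) = 2646.0 × 1.8906 ≈ 5003 m/s.

Δv ≈ 5000 m/s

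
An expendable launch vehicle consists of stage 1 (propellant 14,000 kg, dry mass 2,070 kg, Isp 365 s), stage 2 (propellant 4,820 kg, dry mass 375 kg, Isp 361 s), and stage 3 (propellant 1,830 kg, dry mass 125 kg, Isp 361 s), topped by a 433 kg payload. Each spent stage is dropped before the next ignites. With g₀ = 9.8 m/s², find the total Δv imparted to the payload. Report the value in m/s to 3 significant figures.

Δv ≈ 11900 m/s

Ignition mass of stage 1 = 14,000+2,070 + 4,820+375 + 1,830+125 + 433 = 23,653 kg.
Stage 1: m₀ = 23,653 kg, m_f = 23,653 − 14,000 = 9,653 kg; Δv = 365×9.8×ln(2.45) = 3577.0×0.8962 ≈ 3206 m/s.
Stage 2: m₀ = 7,583 kg, m_f = 7,583 − 4,820 = 2,763 kg; Δv = 361×9.8×ln(2.744) = 3537.8×1.0096 ≈ 3572 m/s.
Stage 3: m₀ = 2,388 kg, m_f = 2,388 − 1,830 = 558 kg; Δv = 361×9.8×ln(4.28) = 3537.8×1.4539 ≈ 5143 m/s.
Total Δv = 3206 + 3572 + 5143 = 11921 m/s.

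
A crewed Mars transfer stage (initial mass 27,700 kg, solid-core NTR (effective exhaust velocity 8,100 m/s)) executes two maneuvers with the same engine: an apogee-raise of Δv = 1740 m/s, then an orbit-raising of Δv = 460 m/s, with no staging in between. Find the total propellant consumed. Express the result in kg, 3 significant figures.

total propellant consumed ≈ 6590 kg

After the first burn: m = 27700 × exp(−1740/8100.0) = 27700 × 0.80669 = 22,345.3 kg.
After the second burn: m = 22,345.3 × exp(−460/8100.0) = 22,345.3 × 0.94479 = 21,111.6 kg.
Total propellant = m₀ − m_final = 27700 − 21,111.6 = 6,588.4 kg.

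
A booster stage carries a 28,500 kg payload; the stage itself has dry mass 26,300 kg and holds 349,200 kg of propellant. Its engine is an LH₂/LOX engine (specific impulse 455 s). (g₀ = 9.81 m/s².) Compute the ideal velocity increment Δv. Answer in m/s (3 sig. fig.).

v_e = Isp · g₀ = 455 × 9.81 = 4463.6 m/s.
m₀ = payload + dry + propellant = 28,500 + 26,300 + 349,200 = 404,000 kg.
m_f = payload + dry = 28,500 + 26,300 = 54,800 kg.
Rocket equation: Δv = v_e · ln(m₀/m_f) = 4463.6 × ln(7.372) = 4463.6 × 1.9977 ≈ 8916.9 m/s.

Δv ≈ 8920 m/s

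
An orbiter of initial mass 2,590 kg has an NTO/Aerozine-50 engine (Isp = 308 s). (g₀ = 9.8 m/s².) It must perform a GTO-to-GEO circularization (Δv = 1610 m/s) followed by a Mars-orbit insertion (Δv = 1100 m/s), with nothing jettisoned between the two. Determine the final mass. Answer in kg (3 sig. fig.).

v_e = Isp · g₀ = 308 × 9.8 = 3018.4 m/s.
After the first burn: m = 2590 × exp(−1610/3018.4) = 2590 × 0.58661 = 1,519.32 kg.
After the second burn: m = 1,519.32 × exp(−1100/3018.4) = 1,519.32 × 0.69459 = 1,055.3 kg.

final mass ≈ 1060 kg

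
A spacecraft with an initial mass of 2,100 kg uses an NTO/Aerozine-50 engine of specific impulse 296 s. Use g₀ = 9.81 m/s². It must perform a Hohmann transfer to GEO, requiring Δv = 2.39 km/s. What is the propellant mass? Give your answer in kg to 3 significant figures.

propellant mass ≈ 1180 kg

v_e = Isp · g₀ = 296 × 9.81 = 2903.8 m/s.
By the Tsiolkovsky rocket equation, m₀/m_f = exp(Δv / v_e) = exp(2390 / 2903.8) = exp(0.8231) = 2.2775.
m_f = 2,100 / 2.2775 = 922.064 kg, so propellant = m₀ − m_f = 2,100 − 922.064 = 1,177.936 kg.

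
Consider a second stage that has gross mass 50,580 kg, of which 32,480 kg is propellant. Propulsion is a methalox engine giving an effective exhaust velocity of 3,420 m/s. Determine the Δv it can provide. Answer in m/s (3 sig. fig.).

Δv ≈ 3510 m/s

m_f = m₀ − m_prop = 50,580 − 32,480 = 18,100 kg.
Δv = v_e · ln(m₀/m_f) = 3420.0 × ln(2.794) = 3420.0 × 1.0276 ≈ 3514.5 m/s.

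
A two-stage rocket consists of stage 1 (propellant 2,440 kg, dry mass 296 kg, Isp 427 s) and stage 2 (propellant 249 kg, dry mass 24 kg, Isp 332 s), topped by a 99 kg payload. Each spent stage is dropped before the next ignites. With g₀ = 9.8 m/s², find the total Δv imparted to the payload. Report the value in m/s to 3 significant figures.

Δv ≈ 10000 m/s

Ignition mass of stage 1 = 2,440+296 + 249+24 + 99 = 3,108 kg.
Stage 1: m₀ = 3,108 kg, m_f = 3,108 − 2,440 = 668 kg; Δv = 427×9.8×ln(4.653) = 4184.6×1.5374 ≈ 6434 m/s.
Stage 2: m₀ = 372 kg, m_f = 372 − 249 = 123 kg; Δv = 332×9.8×ln(3.024) = 3253.6×1.1067 ≈ 3601 m/s.
Total Δv = 6434 + 3601 = 10035 m/s.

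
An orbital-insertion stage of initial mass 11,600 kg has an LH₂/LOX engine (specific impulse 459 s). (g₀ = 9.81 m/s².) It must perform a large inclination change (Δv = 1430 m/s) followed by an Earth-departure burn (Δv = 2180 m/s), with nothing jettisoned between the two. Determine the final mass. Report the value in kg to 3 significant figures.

final mass ≈ 5200 kg

v_e = Isp · g₀ = 459 × 9.81 = 4502.8 m/s.
After the first burn: m = 11600 × exp(−1430/4502.8) = 11600 × 0.72791 = 8,443.76 kg.
After the second burn: m = 8,443.76 × exp(−2180/4502.8) = 8,443.76 × 0.61622 = 5,203.21 kg.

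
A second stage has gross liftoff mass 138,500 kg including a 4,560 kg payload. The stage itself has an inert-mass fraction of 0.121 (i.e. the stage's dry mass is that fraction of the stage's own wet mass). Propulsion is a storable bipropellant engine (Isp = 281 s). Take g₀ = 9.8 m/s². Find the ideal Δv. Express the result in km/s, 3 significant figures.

Δv ≈ 5.23 km/s

Stage wet mass = m₀ − payload = 138,500 − 4,560 = 133,940 kg.
Stage dry mass = ε × stage wet mass = 0.121 × 133,940 = 16,206.7 kg.
Burnout mass m_f = stage dry + payload = 16,206.7 + 4,560 = 20,766.7 kg.
v_e = Isp · g₀ = 281 × 9.8 = 2753.8 m/s.
By the Tsiolkovsky rocket equation, Δv = v_e · ln(138,500/20,766.7) = 2753.8 × ln(6.669) = 2753.8 × 1.8975 ≈ 5225 m/s.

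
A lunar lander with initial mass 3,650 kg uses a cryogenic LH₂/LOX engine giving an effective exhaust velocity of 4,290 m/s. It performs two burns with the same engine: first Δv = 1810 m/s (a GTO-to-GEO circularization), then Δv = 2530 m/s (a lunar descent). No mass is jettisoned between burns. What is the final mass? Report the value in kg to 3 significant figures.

final mass ≈ 1330 kg

After the first burn: m = 3650 × exp(−1810/4290.0) = 3650 × 0.65579 = 2,393.63 kg.
After the second burn: m = 2,393.63 × exp(−2530/4290.0) = 2,393.63 × 0.55447 = 1,327.2 kg.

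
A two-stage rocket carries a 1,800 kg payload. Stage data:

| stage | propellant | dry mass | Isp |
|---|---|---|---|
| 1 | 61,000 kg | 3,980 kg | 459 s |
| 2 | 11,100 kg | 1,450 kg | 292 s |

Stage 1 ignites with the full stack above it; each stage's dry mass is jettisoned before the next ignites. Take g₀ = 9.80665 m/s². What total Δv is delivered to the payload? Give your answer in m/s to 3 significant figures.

Ignition mass of stage 1 = 61,000+3,980 + 11,100+1,450 + 1,800 = 79,330 kg.
Stage 1: m₀ = 79,330 kg, m_f = 79,330 − 61,000 = 18,330 kg; Δv = 459×9.80665×ln(4.328) = 4501.3×1.4651 ≈ 6595 m/s.
Stage 2: m₀ = 14,350 kg, m_f = 14,350 − 11,100 = 3,250 kg; Δv = 292×9.80665×ln(4.415) = 2863.5×1.4851 ≈ 4253 m/s.
Total Δv = 6595 + 4253 = 10848 m/s.

Δv ≈ 10800 m/s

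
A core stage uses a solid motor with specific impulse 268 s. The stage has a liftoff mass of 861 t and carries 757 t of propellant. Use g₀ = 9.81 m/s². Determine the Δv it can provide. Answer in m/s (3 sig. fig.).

v_e = Isp · g₀ = 268 × 9.81 = 2629.1 m/s.
m_f = m₀ − m_prop = 861 − 757 = 104 t.
By the Tsiolkovsky rocket equation, Δv = v_e · ln(m₀/m_f) = 2629.1 × ln(8.279) = 2629.1 × 2.1137 ≈ 5557.1 m/s.

Δv ≈ 5560 m/s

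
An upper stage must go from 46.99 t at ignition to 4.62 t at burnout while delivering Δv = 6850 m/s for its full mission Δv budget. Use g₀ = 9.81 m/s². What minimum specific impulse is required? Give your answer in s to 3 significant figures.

ln(m₀/m_f) = ln(46990/4620) = ln(10.17) = 2.3195.
From the ideal rocket equation, v_e = Δv / ln(m₀/m_f) = 6850 / 2.3195 = 2953.2 m/s.
Isp = v_e / g₀ = 2953.2 / 9.81 = 301.0 s.

Isp ≈ 301 s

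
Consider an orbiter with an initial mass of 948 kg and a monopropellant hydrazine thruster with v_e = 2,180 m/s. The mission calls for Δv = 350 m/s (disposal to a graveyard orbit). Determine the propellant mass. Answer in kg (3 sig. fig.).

propellant mass ≈ 141 kg

m₀/m_f = exp(Δv / v_e) = exp(350 / 2180.0) = exp(0.1606) = 1.1742.
m_f = 948 / 1.1742 = 807.358 kg, so propellant = m₀ − m_f = 948 − 807.358 = 140.642 kg.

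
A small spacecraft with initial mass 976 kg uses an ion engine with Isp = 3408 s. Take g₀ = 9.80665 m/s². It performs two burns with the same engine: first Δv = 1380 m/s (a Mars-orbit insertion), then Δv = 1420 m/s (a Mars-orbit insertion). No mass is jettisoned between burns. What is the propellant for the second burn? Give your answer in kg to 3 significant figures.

propellant for the second burn ≈ 39.0 kg

v_e = Isp · g₀ = 3408 × 9.80665 = 33421.1 m/s.
After the first burn: m = 976 × exp(−1380/33421.1) = 976 × 0.95955 = 936.521 kg.
After the second burn: m = 936.521 × exp(−1420/33421.1) = 936.521 × 0.95840 = 897.562 kg.
Second-burn propellant = 936.521 − 897.562 = 38.959 kg.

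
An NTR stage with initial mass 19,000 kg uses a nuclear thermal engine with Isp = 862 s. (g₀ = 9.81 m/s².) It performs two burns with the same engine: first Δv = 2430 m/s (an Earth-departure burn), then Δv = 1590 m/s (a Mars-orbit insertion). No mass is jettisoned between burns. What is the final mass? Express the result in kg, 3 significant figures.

v_e = Isp · g₀ = 862 × 9.81 = 8456.2 m/s.
After the first burn: m = 19000 × exp(−2430/8456.2) = 19000 × 0.75024 = 14,254.6 kg.
After the second burn: m = 14,254.6 × exp(−1590/8456.2) = 14,254.6 × 0.82859 = 11,811.2 kg.

final mass ≈ 11800 kg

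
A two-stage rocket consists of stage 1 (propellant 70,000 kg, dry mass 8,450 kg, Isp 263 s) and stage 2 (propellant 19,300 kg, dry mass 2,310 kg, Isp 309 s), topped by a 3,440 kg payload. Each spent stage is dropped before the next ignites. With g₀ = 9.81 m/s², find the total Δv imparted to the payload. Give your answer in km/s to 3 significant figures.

Δv ≈ 7.37 km/s

Ignition mass of stage 1 = 70,000+8,450 + 19,300+2,310 + 3,440 = 103,500 kg.
Stage 1: m₀ = 103,500 kg, m_f = 103,500 − 70,000 = 33,500 kg; Δv = 263×9.81×ln(3.09) = 2580.0×1.1280 ≈ 2910 m/s.
Stage 2: m₀ = 25,050 kg, m_f = 25,050 − 19,300 = 5,750 kg; Δv = 309×9.81×ln(4.357) = 3031.3×1.4717 ≈ 4461 m/s.
Total Δv = 2910 + 4461 = 7371 m/s.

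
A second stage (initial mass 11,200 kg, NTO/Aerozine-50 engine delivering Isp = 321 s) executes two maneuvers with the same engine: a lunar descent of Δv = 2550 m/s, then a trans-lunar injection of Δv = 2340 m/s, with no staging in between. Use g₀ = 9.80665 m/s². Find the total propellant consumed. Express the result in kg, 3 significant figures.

v_e = Isp · g₀ = 321 × 9.80665 = 3147.9 m/s.
After the first burn: m = 11200 × exp(−2550/3147.9) = 11200 × 0.44483 = 4,982.1 kg.
After the second burn: m = 4,982.1 × exp(−2340/3147.9) = 4,982.1 × 0.47552 = 2,369.09 kg.
Total propellant = m₀ − m_final = 11200 − 2,369.09 = 8,830.91 kg.

total propellant consumed ≈ 8830 kg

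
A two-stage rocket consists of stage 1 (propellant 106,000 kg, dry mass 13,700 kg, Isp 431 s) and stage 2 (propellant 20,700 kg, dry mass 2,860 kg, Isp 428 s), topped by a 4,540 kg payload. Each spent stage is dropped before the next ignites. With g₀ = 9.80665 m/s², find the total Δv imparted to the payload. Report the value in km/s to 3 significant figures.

Δv ≈ 10.9 km/s

Ignition mass of stage 1 = 106,000+13,700 + 20,700+2,860 + 4,540 = 147,800 kg.
Stage 1: m₀ = 147,800 kg, m_f = 147,800 − 106,000 = 41,800 kg; Δv = 431×9.80665×ln(3.536) = 4226.7×1.2630 ≈ 5338 m/s.
Stage 2: m₀ = 28,100 kg, m_f = 28,100 − 20,700 = 7,400 kg; Δv = 428×9.80665×ln(3.797) = 4197.2×1.3343 ≈ 5600 m/s.
Total Δv = 5338 + 5600 = 10938 m/s.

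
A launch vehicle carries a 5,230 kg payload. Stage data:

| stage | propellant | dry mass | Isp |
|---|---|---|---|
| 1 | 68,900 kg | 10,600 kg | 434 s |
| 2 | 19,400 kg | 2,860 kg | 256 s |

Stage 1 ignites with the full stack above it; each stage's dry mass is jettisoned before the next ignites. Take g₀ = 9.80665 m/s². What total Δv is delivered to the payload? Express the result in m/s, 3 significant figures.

Ignition mass of stage 1 = 68,900+10,600 + 19,400+2,860 + 5,230 = 106,990 kg.
Stage 1: m₀ = 106,990 kg, m_f = 106,990 − 68,900 = 38,090 kg; Δv = 434×9.80665×ln(2.809) = 4256.1×1.0328 ≈ 4396 m/s.
Stage 2: m₀ = 27,490 kg, m_f = 27,490 − 19,400 = 8,090 kg; Δv = 256×9.80665×ln(3.398) = 2510.5×1.2232 ≈ 3071 m/s.
Total Δv = 4396 + 3071 = 7467 m/s.

Δv ≈ 7470 m/s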